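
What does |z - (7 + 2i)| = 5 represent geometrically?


|z - z0| = r is a circle with center z0 and radius r.
Center = (7, 2), radius = 5

Circle with center (7, 2) and radius 5


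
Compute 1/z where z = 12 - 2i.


|z|^2 = 144+4 = 148
1/z = (12 + 2i)/148

1/z = 0.0811 + 0.0135i


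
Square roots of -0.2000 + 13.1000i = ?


|z| = sqrt(0.04+171.61) = 13.1015
sqrt((|z|+a)/2) = sqrt((13.1015+(-0.2))/2) = sqrt(6.4508) = 2.5398
sqrt((|z|-a)/2) = sqrt((13.1015-(-0.2))/2) = sqrt(6.6508) = 2.5789

±(2.5398 + 2.5789i) i.e. 2.5398 + 2.5789i and -2.5398 - 2.5789i


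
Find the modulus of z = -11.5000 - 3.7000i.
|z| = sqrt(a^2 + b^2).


|z| = sqrt((-11.5)^2 + (-3.7)^2) = sqrt(132.25 + 13.69) = sqrt(145.94) = 12.0806

|z| = 12.0806


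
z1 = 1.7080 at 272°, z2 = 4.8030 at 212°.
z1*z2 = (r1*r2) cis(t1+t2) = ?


r = 1.7080 * 4.8030 = 8.2035
theta = 272° + 212° = 484° = 124° (mod 360)

8.2035 cis(124°)


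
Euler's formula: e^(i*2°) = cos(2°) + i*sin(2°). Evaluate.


cos(2°) = 0.9994
sin(2°) = 0.0349

e^(i*2°) = 0.9994 + 0.0349i


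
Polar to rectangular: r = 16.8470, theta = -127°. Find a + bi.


a = 16.8470*cos(-127°) = 16.8470*(-0.601815) = -10.1388
b = 16.8470*sin(-127°) = 16.8470*(-0.798636) = -13.4546

-10.1388 - 13.4546i


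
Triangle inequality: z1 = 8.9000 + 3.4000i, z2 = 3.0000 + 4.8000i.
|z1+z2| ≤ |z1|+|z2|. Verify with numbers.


|z1| = sqrt(8.9^2 + 3.4^2) = sqrt(90.77) = 9.5273
|z2| = sqrt(3^2 + 4.8^2) = sqrt(32.04) = 5.6604
z1+z2 = 11.9000 + 8.2000i
|z1+z2| = sqrt(208.85) = 14.4516
|z1|+|z2| = 9.5273 + 5.6604 = 15.1877

|z1+z2| = 14.4516 ≤ |z1|+|z2| = 15.1877 (verified)


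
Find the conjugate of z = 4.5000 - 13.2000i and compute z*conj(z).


z_bar = 4.5000 + 13.2000i
z*z_bar = 4.5^2 + (-13.2)^2 = 20.25 + 174.24 = 194.49

z_bar = 4.5000 + 13.2000i, z*z_bar = 194.49


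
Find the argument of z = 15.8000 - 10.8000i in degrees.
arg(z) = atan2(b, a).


Re = 15.8, Im = -10.8
arg = atan2(-10.8, 15.8) = -34.3543 degrees

arg(z) = -34.3543 degrees


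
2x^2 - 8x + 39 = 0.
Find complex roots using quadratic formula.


disc = (-8)^2 - 4*2*39 = 64 - 312 = -248
sqrt(|disc|) = sqrt(248) = 15.7480
Real part = 8/(2*2) = 2.0000
Imag part = 15.7480/(2*2) = 3.9370

2.0000 ± 3.9370i


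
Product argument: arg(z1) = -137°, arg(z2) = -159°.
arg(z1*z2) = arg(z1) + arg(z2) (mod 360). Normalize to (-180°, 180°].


arg(z1*z2) = -137° - 159° = -296°
Normalized to (-180°, 180°]: 64°

64°


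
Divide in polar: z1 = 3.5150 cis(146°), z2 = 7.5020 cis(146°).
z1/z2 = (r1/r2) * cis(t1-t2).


r = 3.5150 / 7.5020 = 0.4685
theta = 146° - 146° = 0° = 0° (mod 360)

0.4685 cis(0°)


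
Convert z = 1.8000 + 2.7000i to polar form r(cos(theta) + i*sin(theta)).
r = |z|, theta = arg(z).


r = sqrt(3.24+7.29) = sqrt(10.53) = 3.2450
theta = atan2(2.7, 1.8) = 56.3099 degrees

r = 3.2450, theta = 56.3099 degrees


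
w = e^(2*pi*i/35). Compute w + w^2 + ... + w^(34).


With w = e^(2*pi*i/35), all 35 of the 35th roots of unity w^0 = 1, w, ..., w^(34) sum to 0: 1 + w + ... + w^(34) = (1 - w^35)/(1 - w) = 0 since w^35 = 1, w ≠ 1.
Removing the root 1: w + w^2 + ... + w^(34) = 0 - 1 = -1

Sum = -1


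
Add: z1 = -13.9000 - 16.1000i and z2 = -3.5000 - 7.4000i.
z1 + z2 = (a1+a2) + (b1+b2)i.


Real: -13.9 - 3.5 = -17.4
Imag: -16.1 - 7.4 = -23.5

-17.4000 - 23.5000i


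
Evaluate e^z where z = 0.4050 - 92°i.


e^0.4050 = 1.4993
cos(-92°) = -0.0349
sin(-92°) = -0.9994
Real = 1.4993*(-0.0349) = -0.0523
Imag = 1.4993*(-0.9994) = -1.4984

-0.0523 - 1.4984i


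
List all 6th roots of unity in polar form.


The 6th roots of unity are cis(360k/6°) for k=0..5
Angle step = 360/6 = 60°
Primitive root: cis(60°)
Primitive root = 0.5000 + 0.8660i

6 roots at angles: 0°, 60°, 120°, 180°, 240°, 300°


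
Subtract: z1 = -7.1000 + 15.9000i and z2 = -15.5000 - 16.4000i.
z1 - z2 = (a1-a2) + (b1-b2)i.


Real: -7.1 + 15.5 = 8.4
Imag: 15.9 + 16.4 = 32.3

8.4000 + 32.3000i


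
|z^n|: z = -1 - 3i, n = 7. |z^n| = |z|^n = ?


|z| = sqrt(1+9) = sqrt(10) = 3.1623
|z^7| = |z|^7 = (sqrt(10))^7 = 10^3 * sqrt(10) = 1000*sqrt(10)

|z^7| = 1000*sqrt(10) ≈ 3162.2777


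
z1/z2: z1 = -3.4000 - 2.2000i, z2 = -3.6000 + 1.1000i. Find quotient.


Conjugate of z2 = -3.6000 - 1.1000i
Numerator: (-3.4000 - 2.2000i)(-3.6000 - 1.1000i) = 9.8200 + 11.6600i
Denominator: (-3.6)^2 + 1.1^2 = 14.17
Result = (9.8200 + 11.6600i)/14.17

0.6930 + 0.8229i


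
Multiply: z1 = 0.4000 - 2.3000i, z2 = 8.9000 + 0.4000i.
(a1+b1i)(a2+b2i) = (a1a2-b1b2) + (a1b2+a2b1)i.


Real = 0.4*8.9 - (-2.3)*0.4 = 3.56 - (-0.92) = 4.48
Imag = 0.4*0.4 + 8.9*(-2.3) = 0.16 - (20.47) = -20.31

4.4800 - 20.3100i


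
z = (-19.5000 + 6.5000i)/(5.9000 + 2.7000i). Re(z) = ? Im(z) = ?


Multiply by conjugate: (-19.5000 + 6.5000i)(5.9000 - 2.7000i) / (5.9^2 + 2.7^2)
Numerator real = -19.5*5.9 + 6.5*2.7 = -97.5
Numerator imag = 6.5*5.9 - (-19.5)*2.7 = 91
Denominator = 42.1
Re(z) = -97.5/42.1 = -2.3159
Im(z) = 91/42.1 = 2.1615

Re(z) = -2.3159, Im(z) = 2.1615


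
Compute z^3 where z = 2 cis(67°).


r^3 = 2^3 = 8
n*theta = 3*67° = 201° = 201° (mod 360)
a = 8*cos(201°) = -7.4686
b = 8*sin(201°) = -2.8669

8 cis(201°) = -7.4686 - 2.8669i


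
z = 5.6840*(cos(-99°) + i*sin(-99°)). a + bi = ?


a = 5.6840*cos(-99°) = 5.6840*(-0.156434) = -0.8892
b = 5.6840*sin(-99°) = 5.6840*(-0.98769) = -5.6140

-0.8892 - 5.6140i


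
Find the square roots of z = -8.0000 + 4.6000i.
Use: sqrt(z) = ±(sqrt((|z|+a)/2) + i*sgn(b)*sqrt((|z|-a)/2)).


|z| = sqrt(64+21.16) = 9.2282
sqrt((|z|+a)/2) = sqrt((9.2282+(-8))/2) = sqrt(0.6141) = 0.7837
sqrt((|z|-a)/2) = sqrt((9.2282-(-8))/2) = sqrt(8.6141) = 2.9350

±(0.7837 + 2.9350i) i.e. 0.7837 + 2.9350i and -0.7837 - 2.9350i


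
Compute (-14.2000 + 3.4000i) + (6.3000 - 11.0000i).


Real: -14.2 + 6.3 = -7.9
Imag: 3.4 - 11 = -7.6

-7.9000 - 7.6000i


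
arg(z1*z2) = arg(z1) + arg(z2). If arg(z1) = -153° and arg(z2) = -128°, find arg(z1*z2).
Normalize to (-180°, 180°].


arg(z1*z2) = -153° - 128° = -281°
Normalized to (-180°, 180°]: 79°

79°


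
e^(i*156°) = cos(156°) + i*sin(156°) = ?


cos(156°) = -0.9135
sin(156°) = 0.4067

e^(i*156°) = -0.9135 + 0.4067i


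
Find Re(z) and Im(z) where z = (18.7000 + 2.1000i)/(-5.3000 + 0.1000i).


Multiply by conjugate: (18.7000 + 2.1000i)(-5.3000 - 0.1000i) / ((-5.3)^2 + 0.1^2)
Numerator real = 18.7*(-5.3) + 2.1*0.1 = -98.9
Numerator imag = 2.1*(-5.3) - 18.7*0.1 = -13
Denominator = 28.1
Re(z) = -98.9/28.1 = -3.5196
Im(z) = -13/28.1 = -0.4626

Re(z) = -3.5196, Im(z) = -0.4626


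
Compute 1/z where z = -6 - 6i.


|z|^2 = 36+36 = 72
1/z = (-6 + 6i)/72

1/z = -0.0833 + 0.0833i


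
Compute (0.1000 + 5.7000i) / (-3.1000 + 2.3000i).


Conjugate of z2 = -3.1000 - 2.3000i
Numerator: (0.1000 + 5.7000i)(-3.1000 - 2.3000i) = 12.8000 - 17.9000i
Denominator: (-3.1)^2 + 2.3^2 = 14.9
Result = (12.8000 - 17.9000i)/14.9

0.8591 - 1.2013i


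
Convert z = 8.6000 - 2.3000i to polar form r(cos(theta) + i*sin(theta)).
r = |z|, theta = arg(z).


r = sqrt(73.96+5.29) = sqrt(79.25) = 8.9022
theta = atan2(-2.3, 8.6) = -14.9729 degrees

r = 8.9022, theta = -14.9729 degrees


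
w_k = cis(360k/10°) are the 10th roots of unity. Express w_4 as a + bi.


Angle = 360*4/10 = 144°
a = cos(144°) = -0.8090
b = sin(144°) = 0.5878

-0.8090 + 0.5878i


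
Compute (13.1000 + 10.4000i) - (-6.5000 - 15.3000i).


Real: 13.1 + 6.5 = 19.6
Imag: 10.4 + 15.3 = 25.7

19.6000 + 25.7000i


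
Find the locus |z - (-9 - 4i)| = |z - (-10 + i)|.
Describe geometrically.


Equal distances means the locus is the perpendicular bisector of z1 and z2.
Midpoint = ((-9+(-10))/2, (-4+1)/2) = (-9.5000, -1.5000)

Perpendicular bisector through (-9.5000, -1.5000)


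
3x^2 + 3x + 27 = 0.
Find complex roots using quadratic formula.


disc = 3^2 - 4*3*27 = 9 - 324 = -315
sqrt(|disc|) = sqrt(315) = 17.7482
Real part = -3/(2*3) = -0.5000
Imag part = 17.7482/(2*3) = 2.9580

-0.5000 ± 2.9580i


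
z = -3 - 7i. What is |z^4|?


|z| = sqrt(9+49) = sqrt(58) = 7.6158
|z^4| = |z|^4 = (sqrt(58))^4 = 58^2 = 3364

|z^4| = 3364


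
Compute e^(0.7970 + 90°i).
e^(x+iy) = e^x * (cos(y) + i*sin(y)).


e^0.7970 = 2.2189
cos(90°) = 0
sin(90°) = 1
Real = 2.2189*0 = 0
Imag = 2.2189*1 = 2.2189

0 + 2.2189i


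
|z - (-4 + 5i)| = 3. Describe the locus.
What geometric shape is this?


|z - z0| = r is a circle with center z0 and radius r.
Center = (-4, 5), radius = 3

Circle with center (-4, 5) and radius 3


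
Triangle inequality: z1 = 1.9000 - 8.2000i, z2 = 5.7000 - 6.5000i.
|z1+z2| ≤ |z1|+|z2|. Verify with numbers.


|z1| = sqrt(1.9^2 + (-8.2)^2) = sqrt(70.85) = 8.4172
|z2| = sqrt(5.7^2 + (-6.5)^2) = sqrt(74.74) = 8.6452
z1+z2 = 7.6000 - 14.7000i
|z1+z2| = sqrt(273.85) = 16.5484
|z1|+|z2| = 8.4172 + 8.6452 = 17.0624

|z1+z2| = 16.5484 ≤ |z1|+|z2| = 17.0624 (verified)


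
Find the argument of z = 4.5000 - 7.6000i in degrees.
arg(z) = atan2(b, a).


Re = 4.5, Im = -7.6
arg = atan2(-7.6, 4.5) = -59.3700 degrees

arg(z) = -59.3700 degrees


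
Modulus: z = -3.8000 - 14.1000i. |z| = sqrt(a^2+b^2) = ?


|z| = sqrt((-3.8)^2 + (-14.1)^2) = sqrt(14.44 + 198.81) = sqrt(213.25) = 14.6031

|z| = 14.6031


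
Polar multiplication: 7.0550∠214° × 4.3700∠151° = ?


r = 7.0550 * 4.3700 = 30.8303
theta = 214° + 151° = 365° = 5° (mod 360)

30.8303 cis(5°)


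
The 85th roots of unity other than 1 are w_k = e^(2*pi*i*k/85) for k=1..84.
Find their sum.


With w = e^(2*pi*i/85), all 85 of the 85th roots of unity w^0 = 1, w, ..., w^(84) sum to 0: 1 + w + ... + w^(84) = (1 - w^85)/(1 - w) = 0 since w^85 = 1, w ≠ 1.
Removing the root 1: w + w^2 + ... + w^(84) = 0 - 1 = -1

Sum = -1


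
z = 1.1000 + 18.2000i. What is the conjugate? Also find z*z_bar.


z_bar = 1.1000 - 18.2000i
z*z_bar = 1.1^2 + 18.2^2 = 1.21 + 331.24 = 332.45

z_bar = 1.1000 - 18.2000i, z*z_bar = 332.45


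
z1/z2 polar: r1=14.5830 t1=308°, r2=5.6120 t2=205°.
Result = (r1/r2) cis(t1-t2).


r = 14.5830 / 5.6120 = 2.5985
theta = 308° - 205° = 103° = 103° (mod 360)

2.5985 cis(103°)


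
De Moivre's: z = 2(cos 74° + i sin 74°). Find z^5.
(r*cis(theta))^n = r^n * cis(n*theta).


r^5 = 2^5 = 32
n*theta = 5*74° = 370° = 10° (mod 360)
a = 32*cos(10°) = 31.5138
b = 32*sin(10°) = 5.5567

32 cis(10°) = 31.5138 + 5.5567i


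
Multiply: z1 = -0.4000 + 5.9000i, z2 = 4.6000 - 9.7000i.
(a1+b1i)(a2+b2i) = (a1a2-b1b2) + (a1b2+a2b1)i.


Real = -0.4*4.6 - 5.9*(-9.7) = -1.84 - (-57.23) = 55.39
Imag = -0.4*(-9.7) + 4.6*5.9 = 3.88 + 27.14 = 31.02

55.3900 + 31.0200i


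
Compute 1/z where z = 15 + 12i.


|z|^2 = 225+144 = 369
1/z = (15 - 12i)/369

1/z = 0.0407 - 0.0325i


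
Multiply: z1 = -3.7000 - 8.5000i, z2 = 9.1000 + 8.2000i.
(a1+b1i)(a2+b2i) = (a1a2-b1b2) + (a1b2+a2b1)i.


Real = -3.7*9.1 - (-8.5)*8.2 = -33.67 - (-69.7) = 36.03
Imag = -3.7*8.2 + 9.1*(-8.5) = -30.34 - (77.35) = -107.69

36.0300 - 107.6900i


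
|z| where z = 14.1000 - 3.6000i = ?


|z| = sqrt(14.1^2 + (-3.6)^2) = sqrt(198.81 + 12.96) = sqrt(211.77) = 14.5523

|z| = 14.5523


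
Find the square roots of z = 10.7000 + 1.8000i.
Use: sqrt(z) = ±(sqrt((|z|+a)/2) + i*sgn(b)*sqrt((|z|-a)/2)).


|z| = sqrt(114.49+3.24) = 10.8503
sqrt((|z|+a)/2) = sqrt((10.8503+10.7)/2) = sqrt(10.7752) = 3.2826
sqrt((|z|-a)/2) = sqrt((10.8503-10.7)/2) = sqrt(0.0752) = 0.2742

±(3.2826 + 0.2742i) i.e. 3.2826 + 0.2742i and -3.2826 - 0.2742i


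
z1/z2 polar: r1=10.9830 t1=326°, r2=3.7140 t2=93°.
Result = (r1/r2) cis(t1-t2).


r = 10.9830 / 3.7140 = 2.9572
theta = 326° - 93° = 233° = 233° (mod 360)

2.9572 cis(233°)


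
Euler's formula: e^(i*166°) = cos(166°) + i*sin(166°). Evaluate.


cos(166°) = -0.9703
sin(166°) = 0.2419

e^(i*166°) = -0.9703 + 0.2419i


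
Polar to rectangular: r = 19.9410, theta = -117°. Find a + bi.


a = 19.9410*cos(-117°) = 19.9410*(-0.45399) = -9.0530
b = 19.9410*sin(-117°) = 19.9410*(-0.89101) = -17.7676

-9.0530 - 17.7676i


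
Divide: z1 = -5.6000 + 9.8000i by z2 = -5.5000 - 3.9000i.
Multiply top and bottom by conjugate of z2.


Conjugate of z2 = -5.5000 + 3.9000i
Numerator: (-5.6000 + 9.8000i)(-5.5000 + 3.9000i) = -7.4200 - 75.7400i
Denominator: (-5.5)^2 + (-3.9)^2 = 45.46
Result = (-7.4200 - 75.7400i)/45.46

-0.1632 - 1.6661i


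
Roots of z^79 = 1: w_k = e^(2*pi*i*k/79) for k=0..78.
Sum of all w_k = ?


The sum of all 79th roots of unity is 0.
Geometric series: (1 - w^79)/(1 - w) = (1-1)/(1-w) = 0 since w^79 = 1, w ≠ 1.
Alternatively: coefficient of z^78 in z^79 - 1 is 0.

0


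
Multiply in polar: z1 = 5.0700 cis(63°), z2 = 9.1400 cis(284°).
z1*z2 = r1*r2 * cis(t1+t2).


r = 5.0700 * 9.1400 = 46.3398
theta = 63° + 284° = 347° = 347° (mod 360)

46.3398 cis(347°)


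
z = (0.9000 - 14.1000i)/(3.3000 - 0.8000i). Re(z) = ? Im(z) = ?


Multiply by conjugate: (0.9000 - 14.1000i)(3.3000 + 0.8000i) / (3.3^2 + (-0.8)^2)
Numerator real = 0.9*3.3 - (14.1)*(-0.8) = 14.25
Numerator imag = -14.1*3.3 - 0.9*(-0.8) = -45.81
Denominator = 11.53
Re(z) = 14.25/11.53 = 1.2359
Im(z) = -45.81/11.53 = -3.9731

Re(z) = 1.2359, Im(z) = -3.9731


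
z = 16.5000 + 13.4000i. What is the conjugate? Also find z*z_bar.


z_bar = 16.5000 - 13.4000i
z*z_bar = 16.5^2 + 13.4^2 = 272.25 + 179.56 = 451.81

z_bar = 16.5000 - 13.4000i, z*z_bar = 451.81


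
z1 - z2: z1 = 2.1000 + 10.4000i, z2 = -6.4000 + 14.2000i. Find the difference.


Real: 2.1 + 6.4 = 8.5
Imag: 10.4 - 14.2 = -3.8

8.5000 - 3.8000i


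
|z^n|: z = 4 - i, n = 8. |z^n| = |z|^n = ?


|z| = sqrt(16+1) = sqrt(17) = 4.1231
|z^8| = |z|^8 = (sqrt(17))^8 = 17^4 = 83521

|z^8| = 83521


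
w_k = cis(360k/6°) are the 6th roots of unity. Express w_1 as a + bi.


Angle = 360*1/6 = 60°
a = cos(60°) = 0.5000
b = sin(60°) = 0.8660

0.5000 + 0.8660i


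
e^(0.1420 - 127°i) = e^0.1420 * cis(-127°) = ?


e^0.1420 = 1.1526
cos(-127°) = -0.6018
sin(-127°) = -0.7986
Real = 1.1526*(-0.6018) = -0.6936
Imag = 1.1526*(-0.7986) = -0.9205

-0.6936 - 0.9205i


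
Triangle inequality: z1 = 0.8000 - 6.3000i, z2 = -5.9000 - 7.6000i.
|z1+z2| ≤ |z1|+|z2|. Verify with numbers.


|z1| = sqrt(0.8^2 + (-6.3)^2) = sqrt(40.33) = 6.3506
|z2| = sqrt((-5.9)^2 + (-7.6)^2) = sqrt(92.57) = 9.6213
z1+z2 = -5.1000 - 13.9000i
|z1+z2| = sqrt(219.22) = 14.8061
|z1|+|z2| = 6.3506 + 9.6213 = 15.9719

|z1+z2| = 14.8061 ≤ |z1|+|z2| = 15.9719 (verified)


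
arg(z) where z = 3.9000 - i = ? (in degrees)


Re = 3.9, Im = -1
arg = atan2(-1, 3.9) = -14.3814 degrees

arg(z) = -14.3814 degrees


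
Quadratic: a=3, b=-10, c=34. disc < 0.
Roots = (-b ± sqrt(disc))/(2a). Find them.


disc = (-10)^2 - 4*3*34 = 100 - 408 = -308
sqrt(|disc|) = sqrt(308) = 17.5499
Real part = 10/(2*3) = 1.6667
Imag part = 17.5499/(2*3) = 2.9250

1.6667 ± 2.9250i


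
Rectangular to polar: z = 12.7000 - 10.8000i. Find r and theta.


r = sqrt(161.29+116.64) = sqrt(277.93) = 16.6712
theta = atan2(-10.8, 12.7) = -40.3776 degrees

r = 16.6712, theta = -40.3776 degrees


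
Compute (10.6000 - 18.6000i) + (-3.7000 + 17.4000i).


Real: 10.6 - 3.7 = 6.9
Imag: -18.6 + 17.4 = -1.2

6.9000 - 1.2000i


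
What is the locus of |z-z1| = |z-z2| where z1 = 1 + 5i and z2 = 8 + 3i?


Equal distances means the locus is the perpendicular bisector of z1 and z2.
Midpoint = ((1+8)/2, (5+3)/2) = (4.5000, 4.0000)

Perpendicular bisector through (4.5000, 4.0000)


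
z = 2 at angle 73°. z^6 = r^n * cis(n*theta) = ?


r^6 = 2^6 = 64
n*theta = 6*73° = 438° = 78° (mod 360)
a = 64*cos(78°) = 13.3063
b = 64*sin(78°) = 62.6014

64 cis(78°) = 13.3063 + 62.6014i


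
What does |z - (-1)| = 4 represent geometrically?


|z - z0| = r is a circle with center z0 and radius r.
Center = (-1, 0), radius = 4

Circle with center (-1, 0) and radius 4


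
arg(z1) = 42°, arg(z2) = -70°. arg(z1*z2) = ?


arg(z1*z2) = 42° - 70° = -28°
Normalized to (-180°, 180°]: -28°

-28°


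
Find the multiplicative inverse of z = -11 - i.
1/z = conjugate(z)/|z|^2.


|z|^2 = 121+1 = 122
1/z = (-11 + 1i)/122

1/z = -0.0902 + 0.0082i


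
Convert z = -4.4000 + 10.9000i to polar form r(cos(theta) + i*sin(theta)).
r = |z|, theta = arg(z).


r = sqrt(19.36+118.81) = sqrt(138.17) = 11.7546
theta = atan2(10.9, -4.4) = 111.9824 degrees

r = 11.7546, theta = 111.9824 degrees


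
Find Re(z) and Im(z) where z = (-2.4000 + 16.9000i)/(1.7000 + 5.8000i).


Multiply by conjugate: (-2.4000 + 16.9000i)(1.7000 - 5.8000i) / (1.7^2 + 5.8^2)
Numerator real = -2.4*1.7 + 16.9*5.8 = 93.94
Numerator imag = 16.9*1.7 - (-2.4)*5.8 = 42.65
Denominator = 36.53
Re(z) = 93.94/36.53 = 2.5716
Im(z) = 42.65/36.53 = 1.1675

Re(z) = 2.5716, Im(z) = 1.1675


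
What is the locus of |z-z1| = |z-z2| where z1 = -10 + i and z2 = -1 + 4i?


Equal distances means the locus is the perpendicular bisector of z1 and z2.
Midpoint = ((-10+(-1))/2, (1+4)/2) = (-5.5000, 2.5000)

Perpendicular bisector through (-5.5000, 2.5000)


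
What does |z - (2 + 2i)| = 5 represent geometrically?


|z - z0| = r is a circle with center z0 and radius r.
Center = (2, 2), radius = 5

Circle with center (2, 2) and radius 5


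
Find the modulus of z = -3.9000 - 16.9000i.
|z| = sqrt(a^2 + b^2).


|z| = sqrt((-3.9)^2 + (-16.9)^2) = sqrt(15.21 + 285.61) = sqrt(300.82) = 17.3442

|z| = 17.3442


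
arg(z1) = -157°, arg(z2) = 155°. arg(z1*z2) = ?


arg(z1*z2) = -157° + 155° = -2°
Normalized to (-180°, 180°]: -2°

-2°


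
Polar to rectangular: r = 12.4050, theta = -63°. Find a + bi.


a = 12.4050*cos(-63°) = 12.4050*0.4539905 = 5.6318
b = 12.4050*sin(-63°) = 12.4050*(-0.891) = -11.0529

5.6318 - 11.0529i


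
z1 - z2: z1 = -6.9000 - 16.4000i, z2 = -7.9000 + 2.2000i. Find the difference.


Real: -6.9 + 7.9 = 1
Imag: -16.4 - 2.2 = -18.6

1.0000 - 18.6000i


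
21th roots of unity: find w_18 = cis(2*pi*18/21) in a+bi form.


Angle = 360*18/21 = 308.5714°
a = cos(308.5714°) = 0.6235
b = sin(308.5714°) = -0.7818

0.6235 - 0.7818i


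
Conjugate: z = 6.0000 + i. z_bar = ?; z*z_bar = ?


z_bar = 6.0000 - i
z*z_bar = 6^2 + 1^2 = 36 + 1 = 37

z_bar = 6.0000 - i, z*z_bar = 37


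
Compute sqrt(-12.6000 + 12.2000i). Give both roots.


|z| = sqrt(158.76+148.84) = 17.5385
sqrt((|z|+a)/2) = sqrt((17.5385+(-12.6))/2) = sqrt(2.4693) = 1.5714
sqrt((|z|-a)/2) = sqrt((17.5385-(-12.6))/2) = sqrt(15.0693) = 3.8819

±(1.5714 + 3.8819i) i.e. 1.5714 + 3.8819i and -1.5714 - 3.8819i


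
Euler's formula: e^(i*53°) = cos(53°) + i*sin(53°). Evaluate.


cos(53°) = 0.6018
sin(53°) = 0.7986

e^(i*53°) = 0.6018 + 0.7986i


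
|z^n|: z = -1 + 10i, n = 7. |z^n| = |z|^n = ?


|z| = sqrt(1+100) = sqrt(101) = 10.0499
|z^7| = |z|^7 = (sqrt(101))^7 = 101^3 * sqrt(101) = 1030301*sqrt(101)

|z^7| = 1030301*sqrt(101) ≈ 10354396.9023


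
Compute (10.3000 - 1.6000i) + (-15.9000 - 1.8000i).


Real: 10.3 - 15.9 = -5.6
Imag: -1.6 - 1.8 = -3.4

-5.6000 - 3.4000i


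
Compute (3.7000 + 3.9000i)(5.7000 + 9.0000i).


Real = 3.7*5.7 - 3.9*9 = 21.09 - 35.1 = -14.01
Imag = 3.7*9 + 5.7*3.9 = 33.3 + 22.23 = 55.53

-14.0100 + 55.5300i


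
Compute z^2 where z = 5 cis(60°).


r^2 = 5^2 = 25
n*theta = 2*60° = 120° = 120° (mod 360)
a = 25*cos(120°) = -12.5000
b = 25*sin(120°) = 21.6506

25 cis(120°) = -12.5000 + 21.6506i


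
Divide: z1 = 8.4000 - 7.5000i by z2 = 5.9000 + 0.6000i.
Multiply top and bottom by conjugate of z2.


Conjugate of z2 = 5.9000 - 0.6000i
Numerator: (8.4000 - 7.5000i)(5.9000 - 0.6000i) = 45.0600 - 49.2900i
Denominator: 5.9^2 + 0.6^2 = 35.17
Result = (45.0600 - 49.2900i)/35.17

1.2812 - 1.4015i


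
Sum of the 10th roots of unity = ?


The sum of all 10th roots of unity is 0.
Geometric series: (1 - w^10)/(1 - w) = (1-1)/(1-w) = 0 since w^10 = 1, w ≠ 1.
Alternatively: coefficient of z^9 in z^10 - 1 is 0.

0


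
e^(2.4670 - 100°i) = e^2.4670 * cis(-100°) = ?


e^2.4670 = 11.7870
cos(-100°) = -0.17365
sin(-100°) = -0.98481
Real = 11.7870*(-0.17365) = -2.0468
Imag = 11.7870*(-0.98481) = -11.6080

-2.0468 - 11.6080i


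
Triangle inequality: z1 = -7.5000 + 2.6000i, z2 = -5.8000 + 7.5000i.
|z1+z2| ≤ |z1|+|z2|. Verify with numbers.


|z1| = sqrt((-7.5)^2 + 2.6^2) = sqrt(63.01) = 7.9379
|z2| = sqrt((-5.8)^2 + 7.5^2) = sqrt(89.89) = 9.4810
z1+z2 = -13.3000 + 10.1000i
|z1+z2| = sqrt(278.9) = 16.7003
|z1|+|z2| = 7.9379 + 9.4810 = 17.4189

|z1+z2| = 16.7003 ≤ |z1|+|z2| = 17.4189 (verified)


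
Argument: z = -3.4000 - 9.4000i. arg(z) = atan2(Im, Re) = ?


Re = -3.4, Im = -9.4
arg = atan2(-9.4, -3.4) = -109.8852 degrees

arg(z) = -109.8852 degrees


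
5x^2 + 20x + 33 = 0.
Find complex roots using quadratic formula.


disc = 20^2 - 4*5*33 = 400 - 660 = -260
sqrt(|disc|) = sqrt(260) = 16.1245
Real part = -20/(2*5) = -2.0000
Imag part = 16.1245/(2*5) = 1.6125

-2.0000 ± 1.6125i


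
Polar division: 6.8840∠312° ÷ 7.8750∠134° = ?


r = 6.8840 / 7.8750 = 0.8742
theta = 312° - 134° = 178° = 178° (mod 360)

0.8742 cis(178°)


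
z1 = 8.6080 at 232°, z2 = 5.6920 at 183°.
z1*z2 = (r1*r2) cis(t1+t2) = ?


r = 8.6080 * 5.6920 = 48.9967
theta = 232° + 183° = 415° = 55° (mod 360)

48.9967 cis(55°)


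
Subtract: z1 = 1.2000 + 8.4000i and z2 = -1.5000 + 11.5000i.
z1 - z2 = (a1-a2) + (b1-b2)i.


Real: 1.2 + 1.5 = 2.7
Imag: 8.4 - 11.5 = -3.1

2.7000 - 3.1000i


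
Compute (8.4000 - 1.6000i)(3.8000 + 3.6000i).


Real = 8.4*3.8 - (-1.6)*3.6 = 31.92 - (-5.76) = 37.68
Imag = 8.4*3.6 + 3.8*(-1.6) = 30.24 - (6.08) = 24.16

37.6800 + 24.1600i


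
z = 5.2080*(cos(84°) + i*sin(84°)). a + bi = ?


a = 5.2080*cos(84°) = 5.2080*0.10453 = 0.5444
b = 5.2080*sin(84°) = 5.2080*0.99452 = 5.1795

0.5444 + 5.1795i


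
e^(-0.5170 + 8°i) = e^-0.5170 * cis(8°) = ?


e^-0.5170 = 0.5963
cos(8°) = 0.9903
sin(8°) = 0.1392
Real = 0.5963*0.9903 = 0.5905
Imag = 0.5963*0.1392 = 0.0830

0.5905 + 0.0830i


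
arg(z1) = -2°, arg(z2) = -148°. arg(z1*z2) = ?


arg(z1*z2) = -2° - 148° = -150°
Normalized to (-180°, 180°]: -150°

-150°


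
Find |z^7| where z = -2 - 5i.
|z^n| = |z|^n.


|z| = sqrt(4+25) = sqrt(29) = 5.3852
|z^7| = |z|^7 = (sqrt(29))^7 = 29^3 * sqrt(29) = 24389*sqrt(29)

|z^7| = 24389*sqrt(29) ≈ 131338.7845


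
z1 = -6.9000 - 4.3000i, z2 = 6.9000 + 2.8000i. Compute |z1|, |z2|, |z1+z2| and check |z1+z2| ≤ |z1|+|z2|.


|z1| = sqrt((-6.9)^2 + (-4.3)^2) = sqrt(66.1) = 8.1302
|z2| = sqrt(6.9^2 + 2.8^2) = sqrt(55.45) = 7.4465
z1+z2 = -1.5000i
|z1+z2| = sqrt(2.25) = 1.5000
|z1|+|z2| = 8.1302 + 7.4465 = 15.5767

|z1+z2| = 1.5000 ≤ |z1|+|z2| = 15.5767 (verified)


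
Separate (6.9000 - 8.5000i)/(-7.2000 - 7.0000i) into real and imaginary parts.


Multiply by conjugate: (6.9000 - 8.5000i)(-7.2000 + 7.0000i) / ((-7.2)^2 + (-7)^2)
Numerator real = 6.9*(-7.2) - (8.5)*(-7) = 9.82
Numerator imag = -8.5*(-7.2) - 6.9*(-7) = 109.5
Denominator = 100.84
Re(z) = 9.82/100.84 = 0.0974
Im(z) = 109.5/100.84 = 1.0859

Re(z) = 0.0974, Im(z) = 1.0859


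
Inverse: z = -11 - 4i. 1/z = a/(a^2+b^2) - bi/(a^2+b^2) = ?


|z|^2 = 121+16 = 137
1/z = (-11 + 4i)/137

1/z = -0.0803 + 0.0292i


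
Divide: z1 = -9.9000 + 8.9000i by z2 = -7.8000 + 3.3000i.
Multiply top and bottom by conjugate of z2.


Conjugate of z2 = -7.8000 - 3.3000i
Numerator: (-9.9000 + 8.9000i)(-7.8000 - 3.3000i) = 106.5900 - 36.7500i
Denominator: (-7.8)^2 + 3.3^2 = 71.73
Result = (106.5900 - 36.7500i)/71.73

1.4860 - 0.5123i


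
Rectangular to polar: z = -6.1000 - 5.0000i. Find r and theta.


r = sqrt(37.21+25) = sqrt(62.21) = 7.8873
theta = atan2(-5, -6.1) = -140.6595 degrees

r = 7.8873, theta = -140.6595 degrees


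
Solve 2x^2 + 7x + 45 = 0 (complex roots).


disc = 7^2 - 4*2*45 = 49 - 360 = -311
sqrt(|disc|) = sqrt(311) = 17.6352
Real part = -7/(2*2) = -1.7500
Imag part = 17.6352/(2*2) = 4.4088

-1.7500 ± 4.4088i


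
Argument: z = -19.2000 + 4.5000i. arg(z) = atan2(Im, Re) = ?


Re = -19.2, Im = 4.5
arg = atan2(4.5, -19.2) = 166.8094 degrees

arg(z) = 166.8094 degrees


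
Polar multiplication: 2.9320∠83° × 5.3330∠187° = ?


r = 2.9320 * 5.3330 = 15.6364
theta = 83° + 187° = 270° = 270° (mod 360)

15.6364 cis(270°)


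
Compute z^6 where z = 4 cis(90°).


r^6 = 4^6 = 4096
n*theta = 6*90° = 540° = 180° (mod 360)
a = 4096*cos(180°) = -4096.0000
b = 4096*sin(180°) = 0

4096 cis(180°) = -4096.0000 + 0i


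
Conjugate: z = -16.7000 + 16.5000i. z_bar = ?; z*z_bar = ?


z_bar = -16.7000 - 16.5000i
z*z_bar = (-16.7)^2 + 16.5^2 = 278.89 + 272.25 = 551.14

z_bar = -16.7000 - 16.5000i, z*z_bar = 551.14


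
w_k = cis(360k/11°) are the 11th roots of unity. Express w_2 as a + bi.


Angle = 360*2/11 = 65.4545°
a = cos(65.4545°) = 0.4154
b = sin(65.4545°) = 0.9096

0.4154 + 0.9096i


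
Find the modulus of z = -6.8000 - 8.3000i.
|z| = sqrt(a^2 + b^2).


|z| = sqrt((-6.8)^2 + (-8.3)^2) = sqrt(46.24 + 68.89) = sqrt(115.13) = 10.7299

|z| = 10.7299


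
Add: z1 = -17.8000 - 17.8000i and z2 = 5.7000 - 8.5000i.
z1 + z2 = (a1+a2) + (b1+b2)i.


Real: -17.8 + 5.7 = -12.1
Imag: -17.8 - 8.5 = -26.3

-12.1000 - 26.3000i


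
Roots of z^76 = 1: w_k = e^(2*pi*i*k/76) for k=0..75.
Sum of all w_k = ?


The sum of all 76th roots of unity is 0.
Geometric series: (1 - w^76)/(1 - w) = (1-1)/(1-w) = 0 since w^76 = 1, w ≠ 1.
Alternatively: coefficient of z^75 in z^76 - 1 is 0.

0


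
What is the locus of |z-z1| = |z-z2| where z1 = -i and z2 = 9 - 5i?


Equal distances means the locus is the perpendicular bisector of z1 and z2.
Midpoint = ((0+9)/2, (-1+(-5))/2) = (4.5000, -3.0000)

Perpendicular bisector through (4.5000, -3.0000)


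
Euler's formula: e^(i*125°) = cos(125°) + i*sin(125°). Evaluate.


cos(125°) = -0.5736
sin(125°) = 0.8192

e^(i*125°) = -0.5736 + 0.8192i


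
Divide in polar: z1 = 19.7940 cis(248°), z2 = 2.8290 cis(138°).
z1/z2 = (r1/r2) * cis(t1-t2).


r = 19.7940 / 2.8290 = 6.9968
theta = 248° - 138° = 110° = 110° (mod 360)

6.9968 cis(110°)


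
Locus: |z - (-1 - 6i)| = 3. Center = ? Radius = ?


|z - z0| = r is a circle with center z0 and radius r.
Center = (-1, -6), radius = 3

Circle with center (-1, -6) and radius 3


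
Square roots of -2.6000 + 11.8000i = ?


|z| = sqrt(6.76+139.24) = 12.0830
sqrt((|z|+a)/2) = sqrt((12.0830+(-2.6))/2) = sqrt(4.7415) = 2.1775
sqrt((|z|-a)/2) = sqrt((12.0830-(-2.6))/2) = sqrt(7.3415) = 2.7095

±(2.1775 + 2.7095i) i.e. 2.1775 + 2.7095i and -2.1775 - 2.7095i


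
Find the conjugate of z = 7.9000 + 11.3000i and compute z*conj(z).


z_bar = 7.9000 - 11.3000i
z*z_bar = 7.9^2 + 11.3^2 = 62.41 + 127.69 = 190.1

z_bar = 7.9000 - 11.3000i, z*z_bar = 190.1


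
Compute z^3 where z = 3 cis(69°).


r^3 = 3^3 = 27
n*theta = 3*69° = 207° = 207° (mod 360)
a = 27*cos(207°) = -24.0572
b = 27*sin(207°) = -12.2577

27 cis(207°) = -24.0572 - 12.2577i


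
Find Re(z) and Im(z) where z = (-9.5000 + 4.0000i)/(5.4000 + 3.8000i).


Multiply by conjugate: (-9.5000 + 4.0000i)(5.4000 - 3.8000i) / (5.4^2 + 3.8^2)
Numerator real = -9.5*5.4 + 4*3.8 = -36.1
Numerator imag = 4*5.4 - (-9.5)*3.8 = 57.7
Denominator = 43.6
Re(z) = -36.1/43.6 = -0.8280
Im(z) = 57.7/43.6 = 1.3234

Re(z) = -0.8280, Im(z) = 1.3234


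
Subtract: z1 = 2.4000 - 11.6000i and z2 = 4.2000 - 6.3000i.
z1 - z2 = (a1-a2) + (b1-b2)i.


Real: 2.4 - 4.2 = -1.8
Imag: -11.6 + 6.3 = -5.3

-1.8000 - 5.3000i


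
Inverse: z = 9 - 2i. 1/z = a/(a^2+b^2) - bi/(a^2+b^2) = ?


|z|^2 = 81+4 = 85
1/z = (9 + 2i)/85

1/z = 0.1059 + 0.0235i


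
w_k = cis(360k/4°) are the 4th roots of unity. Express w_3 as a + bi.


Angle = 360*3/4 = 270°
a = cos(270°) = 0
b = sin(270°) = -1.0000

0 - 1.0000i


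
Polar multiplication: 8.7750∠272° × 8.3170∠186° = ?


r = 8.7750 * 8.3170 = 72.9817
theta = 272° + 186° = 458° = 98° (mod 360)

72.9817 cis(98°)


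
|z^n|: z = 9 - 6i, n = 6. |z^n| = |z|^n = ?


|z| = sqrt(81+36) = sqrt(117) = 10.8167
|z^6| = |z|^6 = (sqrt(117))^6 = 117^3 = 1601613

|z^6| = 1601613


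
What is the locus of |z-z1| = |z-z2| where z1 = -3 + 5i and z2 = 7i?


Equal distances means the locus is the perpendicular bisector of z1 and z2.
Midpoint = ((-3+0)/2, (5+7)/2) = (-1.5000, 6.0000)

Perpendicular bisector through (-1.5000, 6.0000)


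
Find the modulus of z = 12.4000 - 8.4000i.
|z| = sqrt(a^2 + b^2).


|z| = sqrt(12.4^2 + (-8.4)^2) = sqrt(153.76 + 70.56) = sqrt(224.32) = 14.9773

|z| = 14.9773


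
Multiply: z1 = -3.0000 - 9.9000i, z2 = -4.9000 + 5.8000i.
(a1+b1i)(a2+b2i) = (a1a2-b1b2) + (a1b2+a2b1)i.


Real = -3*(-4.9) - (-9.9)*5.8 = 14.7 - (-57.42) = 72.12
Imag = -3*5.8 - (4.9)*(-9.9) = -17.4 + 48.51 = 31.11

72.1200 + 31.1100i


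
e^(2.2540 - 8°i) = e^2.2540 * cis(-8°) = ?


e^2.2540 = 9.5258
cos(-8°) = 0.99027
sin(-8°) = -0.13917
Real = 9.5258*0.99027 = 9.4331
Imag = 9.5258*(-0.13917) = -1.3257

9.4331 - 1.3257i


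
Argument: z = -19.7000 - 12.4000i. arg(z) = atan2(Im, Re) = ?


Re = -19.7, Im = -12.4
arg = atan2(-12.4, -19.7) = -147.8120 degrees

arg(z) = -147.8120 degrees


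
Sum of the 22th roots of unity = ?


The sum of all 22th roots of unity is 0.
Geometric series: (1 - w^22)/(1 - w) = (1-1)/(1-w) = 0 since w^22 = 1, w ≠ 1.
Alternatively: coefficient of z^21 in z^22 - 1 is 0.

0


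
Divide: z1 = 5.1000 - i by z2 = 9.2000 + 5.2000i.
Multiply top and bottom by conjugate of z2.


Conjugate of z2 = 9.2000 - 5.2000i
Numerator: (5.1000 - i)(9.2000 - 5.2000i) = 41.7200 - 35.7200i
Denominator: 9.2^2 + 5.2^2 = 111.68
Result = (41.7200 - 35.7200i)/111.68

0.3736 - 0.3198i


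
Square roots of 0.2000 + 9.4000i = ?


|z| = sqrt(0.04+88.36) = 9.4021
sqrt((|z|+a)/2) = sqrt((9.4021+0.2)/2) = sqrt(4.8011) = 2.1911
sqrt((|z|-a)/2) = sqrt((9.4021-0.2)/2) = sqrt(4.6011) = 2.1450

±(2.1911 + 2.1450i) i.e. 2.1911 + 2.1450i and -2.1911 - 2.1450i


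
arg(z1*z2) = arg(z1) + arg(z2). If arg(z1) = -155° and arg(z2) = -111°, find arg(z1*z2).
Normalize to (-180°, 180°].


arg(z1*z2) = -155° - 111° = -266°
Normalized to (-180°, 180°]: 94°

94°


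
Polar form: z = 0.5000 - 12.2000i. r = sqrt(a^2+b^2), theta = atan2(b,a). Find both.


r = sqrt(0.25+148.84) = sqrt(149.09) = 12.2102
theta = atan2(-12.2, 0.5) = -87.6531 degrees

r = 12.2102, theta = -87.6531 degrees


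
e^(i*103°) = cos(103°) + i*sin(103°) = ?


cos(103°) = -0.2250
sin(103°) = 0.9744

e^(i*103°) = -0.2250 + 0.9744i


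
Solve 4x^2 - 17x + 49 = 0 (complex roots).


disc = (-17)^2 - 4*4*49 = 289 - 784 = -495
sqrt(|disc|) = sqrt(495) = 22.2486
Real part = 17/(2*4) = 2.1250
Imag part = 22.2486/(2*4) = 2.7811

2.1250 ± 2.7811i


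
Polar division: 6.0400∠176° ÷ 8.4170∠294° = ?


r = 6.0400 / 8.4170 = 0.7176
theta = 176° - 294° = -118° = 242° (mod 360)

0.7176 cis(242°)


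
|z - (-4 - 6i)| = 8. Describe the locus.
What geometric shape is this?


|z - z0| = r is a circle with center z0 and radius r.
Center = (-4, -6), radius = 8

Circle with center (-4, -6) and radius 8


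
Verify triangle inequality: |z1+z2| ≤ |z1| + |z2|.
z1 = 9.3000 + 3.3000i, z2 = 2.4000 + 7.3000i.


|z1| = sqrt(9.3^2 + 3.3^2) = sqrt(97.38) = 9.8681
|z2| = sqrt(2.4^2 + 7.3^2) = sqrt(59.05) = 7.6844
z1+z2 = 11.7000 + 10.6000i
|z1+z2| = sqrt(249.25) = 15.7877
|z1|+|z2| = 9.8681 + 7.6844 = 17.5525

|z1+z2| = 15.7877 ≤ |z1|+|z2| = 17.5525 (verified)


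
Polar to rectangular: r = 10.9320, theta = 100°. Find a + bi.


a = 10.9320*cos(100°) = 10.9320*(-0.17365) = -1.8983
b = 10.9320*sin(100°) = 10.9320*0.98481 = 10.7659

-1.8983 + 10.7659i


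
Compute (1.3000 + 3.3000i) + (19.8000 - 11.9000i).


Real: 1.3 + 19.8 = 21.1
Imag: 3.3 - 11.9 = -8.6

21.1000 - 8.6000i


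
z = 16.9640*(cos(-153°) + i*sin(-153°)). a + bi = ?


a = 16.9640*cos(-153°) = 16.9640*(-0.891007) = -15.1150
b = 16.9640*sin(-153°) = 16.9640*(-0.45399) = -7.7015

-15.1150 - 7.7015i


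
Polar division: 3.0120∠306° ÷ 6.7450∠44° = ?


r = 3.0120 / 6.7450 = 0.4466
theta = 306° - 44° = 262° = 262° (mod 360)

0.4466 cis(262°)


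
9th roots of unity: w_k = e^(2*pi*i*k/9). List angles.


The 9th roots of unity are cis(360k/9°) for k=0..8
Angle step = 360/9 = 40°
Primitive root: cis(40°)
Primitive root = 0.7660 + 0.6428i

9 roots at angles: 0°, 40°, 80°, 120°, 160°, 200°, 240°, 280°, 320°


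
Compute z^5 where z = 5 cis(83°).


r^5 = 5^5 = 3125
n*theta = 5*83° = 415° = 55° (mod 360)
a = 3125*cos(55°) = 1792.4264
b = 3125*sin(55°) = 2559.8501

3125 cis(55°) = 1792.4264 + 2559.8501i


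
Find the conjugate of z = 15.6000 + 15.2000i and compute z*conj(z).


z_bar = 15.6000 - 15.2000i
z*z_bar = 15.6^2 + 15.2^2 = 243.36 + 231.04 = 474.4

z_bar = 15.6000 - 15.2000i, z*z_bar = 474.4


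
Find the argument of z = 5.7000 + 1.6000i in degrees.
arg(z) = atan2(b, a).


Re = 5.7, Im = 1.6
arg = atan2(1.6, 5.7) = 15.6795 degrees

arg(z) = 15.6795 degrees


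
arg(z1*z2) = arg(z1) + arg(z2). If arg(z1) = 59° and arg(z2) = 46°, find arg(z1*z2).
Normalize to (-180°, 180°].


arg(z1*z2) = 59° + 46° = 105°
Normalized to (-180°, 180°]: 105°

105°


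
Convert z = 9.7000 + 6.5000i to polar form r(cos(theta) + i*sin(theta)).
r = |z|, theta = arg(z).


r = sqrt(94.09+42.25) = sqrt(136.34) = 11.6765
theta = atan2(6.5, 9.7) = 33.8262 degrees

r = 11.6765, theta = 33.8262 degrees


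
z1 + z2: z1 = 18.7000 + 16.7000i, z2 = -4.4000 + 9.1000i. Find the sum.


Real: 18.7 - 4.4 = 14.3
Imag: 16.7 + 9.1 = 25.8

14.3000 + 25.8000i


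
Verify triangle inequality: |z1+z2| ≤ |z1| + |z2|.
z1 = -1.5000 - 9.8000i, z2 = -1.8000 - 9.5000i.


|z1| = sqrt((-1.5)^2 + (-9.8)^2) = sqrt(98.29) = 9.9141
|z2| = sqrt((-1.8)^2 + (-9.5)^2) = sqrt(93.49) = 9.6690
z1+z2 = -3.3000 - 19.3000i
|z1+z2| = sqrt(383.38) = 19.5801
|z1|+|z2| = 9.9141 + 9.6690 = 19.5831

|z1+z2| = 19.5801 ≤ |z1|+|z2| = 19.5831 (verified)


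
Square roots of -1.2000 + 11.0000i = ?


|z| = sqrt(1.44+121) = 11.0653
sqrt((|z|+a)/2) = sqrt((11.0653+(-1.2))/2) = sqrt(4.9326) = 2.2210
sqrt((|z|-a)/2) = sqrt((11.0653-(-1.2))/2) = sqrt(6.1326) = 2.4764

±(2.2210 + 2.4764i) i.e. 2.2210 + 2.4764i and -2.2210 - 2.4764i


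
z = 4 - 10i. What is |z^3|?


|z| = sqrt(16+100) = sqrt(116) = 10.7703
|z^3| = |z|^3 = (sqrt(116))^3 = 116*sqrt(116)

|z^3| = 116*sqrt(116) ≈ 1249.3582


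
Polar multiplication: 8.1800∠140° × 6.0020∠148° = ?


r = 8.1800 * 6.0020 = 49.0964
theta = 140° + 148° = 288° = 288° (mod 360)

49.0964 cis(288°)


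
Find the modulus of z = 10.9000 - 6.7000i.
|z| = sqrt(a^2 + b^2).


|z| = sqrt(10.9^2 + (-6.7)^2) = sqrt(118.81 + 44.89) = sqrt(163.7) = 12.7945

|z| = 12.7945


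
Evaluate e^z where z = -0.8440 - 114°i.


e^-0.8440 = 0.4300
cos(-114°) = -0.4067
sin(-114°) = -0.9135
Real = 0.4300*(-0.4067) = -0.1749
Imag = 0.4300*(-0.9135) = -0.3928

-0.1749 - 0.3928i


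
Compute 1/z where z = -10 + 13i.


|z|^2 = 100+169 = 269
1/z = (-10 - 13i)/269

1/z = -0.0372 - 0.0483i


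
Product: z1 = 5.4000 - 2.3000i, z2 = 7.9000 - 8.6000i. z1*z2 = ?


Real = 5.4*7.9 - (-2.3)*(-8.6) = 42.66 - 19.78 = 22.88
Imag = 5.4*(-8.6) + 7.9*(-2.3) = -46.44 - (18.17) = -64.61

22.8800 - 64.6100i


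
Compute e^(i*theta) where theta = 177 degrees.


cos(177°) = -0.9986
sin(177°) = 0.0523

e^(i*177°) = -0.9986 + 0.0523i


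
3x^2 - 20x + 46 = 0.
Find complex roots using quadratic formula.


disc = (-20)^2 - 4*3*46 = 400 - 552 = -152
sqrt(|disc|) = sqrt(152) = 12.3288
Real part = 20/(2*3) = 3.3333
Imag part = 12.3288/(2*3) = 2.0548

3.3333 ± 2.0548i


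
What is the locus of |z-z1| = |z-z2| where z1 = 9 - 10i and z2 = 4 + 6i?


Equal distances means the locus is the perpendicular bisector of z1 and z2.
Midpoint = ((9+4)/2, (-10+6)/2) = (6.5000, -2.0000)

Perpendicular bisector through (6.5000, -2.0000)


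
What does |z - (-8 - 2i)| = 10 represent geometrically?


|z - z0| = r is a circle with center z0 and radius r.
Center = (-8, -2), radius = 10

Circle with center (-8, -2) and radius 10


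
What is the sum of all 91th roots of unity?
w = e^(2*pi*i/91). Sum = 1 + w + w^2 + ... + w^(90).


The sum of all 91th roots of unity is 0.
Geometric series: (1 - w^91)/(1 - w) = (1-1)/(1-w) = 0 since w^91 = 1, w ≠ 1.
Alternatively: coefficient of z^90 in z^91 - 1 is 0.

0


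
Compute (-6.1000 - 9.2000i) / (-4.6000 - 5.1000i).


Conjugate of z2 = -4.6000 + 5.1000i
Numerator: (-6.1000 - 9.2000i)(-4.6000 + 5.1000i) = 74.9800 + 11.2100i
Denominator: (-4.6)^2 + (-5.1)^2 = 47.17
Result = (74.9800 + 11.2100i)/47.17

1.5896 + 0.2377i


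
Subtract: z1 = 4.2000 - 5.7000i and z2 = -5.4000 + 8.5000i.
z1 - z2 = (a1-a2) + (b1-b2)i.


Real: 4.2 + 5.4 = 9.6
Imag: -5.7 - 8.5 = -14.2

9.6000 - 14.2000i


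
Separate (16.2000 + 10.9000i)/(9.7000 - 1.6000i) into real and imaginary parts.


Multiply by conjugate: (16.2000 + 10.9000i)(9.7000 + 1.6000i) / (9.7^2 + (-1.6)^2)
Numerator real = 16.2*9.7 + 10.9*(-1.6) = 139.7
Numerator imag = 10.9*9.7 - 16.2*(-1.6) = 131.65
Denominator = 96.65
Re(z) = 139.7/96.65 = 1.4454
Im(z) = 131.65/96.65 = 1.3621

Re(z) = 1.4454, Im(z) = 1.3621


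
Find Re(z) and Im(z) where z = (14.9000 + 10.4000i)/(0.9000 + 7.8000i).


Multiply by conjugate: (14.9000 + 10.4000i)(0.9000 - 7.8000i) / (0.9^2 + 7.8^2)
Numerator real = 14.9*0.9 + 10.4*7.8 = 94.53
Numerator imag = 10.4*0.9 - 14.9*7.8 = -106.86
Denominator = 61.65
Re(z) = 94.53/61.65 = 1.5333
Im(z) = -106.86/61.65 = -1.7333

Re(z) = 1.5333, Im(z) = -1.7333


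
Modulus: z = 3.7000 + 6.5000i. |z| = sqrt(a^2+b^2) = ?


|z| = sqrt(3.7^2 + 6.5^2) = sqrt(13.69 + 42.25) = sqrt(55.94) = 7.4793

|z| = 7.4793


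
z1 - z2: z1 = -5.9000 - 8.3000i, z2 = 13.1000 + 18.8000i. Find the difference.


Real: -5.9 - 13.1 = -19
Imag: -8.3 - 18.8 = -27.1

-19.0000 - 27.1000i


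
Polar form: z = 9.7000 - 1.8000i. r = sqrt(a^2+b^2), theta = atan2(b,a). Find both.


r = sqrt(94.09+3.24) = sqrt(97.33) = 9.8656
theta = atan2(-1.8, 9.7) = -10.5126 degrees

r = 9.8656, theta = -10.5126 degrees


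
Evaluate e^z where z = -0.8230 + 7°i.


e^-0.8230 = 0.4391
cos(7°) = 0.9925
sin(7°) = 0.1219
Real = 0.4391*0.9925 = 0.4358
Imag = 0.4391*0.1219 = 0.0535

0.4358 + 0.0535i


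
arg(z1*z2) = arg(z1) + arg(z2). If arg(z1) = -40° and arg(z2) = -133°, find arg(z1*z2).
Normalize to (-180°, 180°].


arg(z1*z2) = -40° - 133° = -173°
Normalized to (-180°, 180°]: -173°

-173°


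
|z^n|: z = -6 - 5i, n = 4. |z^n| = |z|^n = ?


|z| = sqrt(36+25) = sqrt(61) = 7.8102
|z^4| = |z|^4 = (sqrt(61))^4 = 61^2 = 3721

|z^4| = 3721


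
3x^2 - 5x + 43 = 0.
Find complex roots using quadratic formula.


disc = (-5)^2 - 4*3*43 = 25 - 516 = -491
sqrt(|disc|) = sqrt(491) = 22.1585
Real part = 5/(2*3) = 0.8333
Imag part = 22.1585/(2*3) = 3.6931

0.8333 ± 3.6931i


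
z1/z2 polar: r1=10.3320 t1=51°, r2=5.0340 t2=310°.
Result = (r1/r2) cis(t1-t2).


r = 10.3320 / 5.0340 = 2.0524
theta = 51° - 310° = -259° = 101° (mod 360)

2.0524 cis(101°)


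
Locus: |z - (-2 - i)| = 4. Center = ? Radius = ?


|z - z0| = r is a circle with center z0 and radius r.
Center = (-2, -1), radius = 4

Circle with center (-2, -1) and radius 4


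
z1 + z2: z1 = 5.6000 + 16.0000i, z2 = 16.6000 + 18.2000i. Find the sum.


Real: 5.6 + 16.6 = 22.2
Imag: 16 + 18.2 = 34.2

22.2000 + 34.2000i
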